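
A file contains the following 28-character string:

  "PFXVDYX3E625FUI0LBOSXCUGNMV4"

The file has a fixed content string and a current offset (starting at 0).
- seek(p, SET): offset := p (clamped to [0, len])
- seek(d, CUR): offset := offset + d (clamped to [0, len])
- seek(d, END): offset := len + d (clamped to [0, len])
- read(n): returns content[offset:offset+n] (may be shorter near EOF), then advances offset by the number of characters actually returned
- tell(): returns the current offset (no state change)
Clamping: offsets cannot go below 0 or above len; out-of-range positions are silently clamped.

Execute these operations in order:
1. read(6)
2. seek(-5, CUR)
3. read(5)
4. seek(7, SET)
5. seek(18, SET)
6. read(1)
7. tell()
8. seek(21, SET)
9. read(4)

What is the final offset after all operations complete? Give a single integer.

Answer: 25

Derivation:
After 1 (read(6)): returned 'PFXVDY', offset=6
After 2 (seek(-5, CUR)): offset=1
After 3 (read(5)): returned 'FXVDY', offset=6
After 4 (seek(7, SET)): offset=7
After 5 (seek(18, SET)): offset=18
After 6 (read(1)): returned 'O', offset=19
After 7 (tell()): offset=19
After 8 (seek(21, SET)): offset=21
After 9 (read(4)): returned 'CUGN', offset=25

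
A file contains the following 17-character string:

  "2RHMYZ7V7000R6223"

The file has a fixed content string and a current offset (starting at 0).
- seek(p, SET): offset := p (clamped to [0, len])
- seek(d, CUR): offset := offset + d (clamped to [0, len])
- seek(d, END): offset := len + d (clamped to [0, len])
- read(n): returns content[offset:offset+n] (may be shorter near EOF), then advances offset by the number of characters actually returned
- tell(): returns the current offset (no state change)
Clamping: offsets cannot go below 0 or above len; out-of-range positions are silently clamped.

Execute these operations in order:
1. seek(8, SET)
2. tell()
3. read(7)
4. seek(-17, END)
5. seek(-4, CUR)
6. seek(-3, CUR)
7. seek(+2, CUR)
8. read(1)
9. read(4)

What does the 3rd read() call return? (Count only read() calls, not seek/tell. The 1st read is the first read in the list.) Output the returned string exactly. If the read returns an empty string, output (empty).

Answer: MYZ7

Derivation:
After 1 (seek(8, SET)): offset=8
After 2 (tell()): offset=8
After 3 (read(7)): returned '7000R62', offset=15
After 4 (seek(-17, END)): offset=0
After 5 (seek(-4, CUR)): offset=0
After 6 (seek(-3, CUR)): offset=0
After 7 (seek(+2, CUR)): offset=2
After 8 (read(1)): returned 'H', offset=3
After 9 (read(4)): returned 'MYZ7', offset=7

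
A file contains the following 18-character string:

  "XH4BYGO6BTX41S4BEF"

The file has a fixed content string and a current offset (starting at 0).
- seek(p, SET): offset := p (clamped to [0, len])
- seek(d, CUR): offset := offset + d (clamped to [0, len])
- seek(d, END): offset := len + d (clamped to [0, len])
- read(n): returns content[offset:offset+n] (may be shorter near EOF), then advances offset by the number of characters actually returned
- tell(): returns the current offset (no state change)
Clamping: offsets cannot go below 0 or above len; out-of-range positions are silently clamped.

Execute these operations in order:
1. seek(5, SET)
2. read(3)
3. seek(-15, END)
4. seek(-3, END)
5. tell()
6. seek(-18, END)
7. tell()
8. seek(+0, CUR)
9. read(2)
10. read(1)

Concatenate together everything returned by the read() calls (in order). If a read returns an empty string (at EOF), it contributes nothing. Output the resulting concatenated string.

Answer: GO6XH4

Derivation:
After 1 (seek(5, SET)): offset=5
After 2 (read(3)): returned 'GO6', offset=8
After 3 (seek(-15, END)): offset=3
After 4 (seek(-3, END)): offset=15
After 5 (tell()): offset=15
After 6 (seek(-18, END)): offset=0
After 7 (tell()): offset=0
After 8 (seek(+0, CUR)): offset=0
After 9 (read(2)): returned 'XH', offset=2
After 10 (read(1)): returned '4', offset=3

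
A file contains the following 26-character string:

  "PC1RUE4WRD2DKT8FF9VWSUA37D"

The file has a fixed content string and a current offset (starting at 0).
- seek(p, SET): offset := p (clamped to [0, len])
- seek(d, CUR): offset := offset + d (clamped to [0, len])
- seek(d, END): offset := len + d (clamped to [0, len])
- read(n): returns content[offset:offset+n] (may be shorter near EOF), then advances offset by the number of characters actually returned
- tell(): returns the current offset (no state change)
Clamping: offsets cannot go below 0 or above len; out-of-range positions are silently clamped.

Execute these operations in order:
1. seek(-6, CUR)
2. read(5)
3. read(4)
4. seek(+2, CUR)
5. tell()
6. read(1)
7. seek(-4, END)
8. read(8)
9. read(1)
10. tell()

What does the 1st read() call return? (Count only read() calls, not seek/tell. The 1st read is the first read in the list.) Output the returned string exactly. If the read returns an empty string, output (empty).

After 1 (seek(-6, CUR)): offset=0
After 2 (read(5)): returned 'PC1RU', offset=5
After 3 (read(4)): returned 'E4WR', offset=9
After 4 (seek(+2, CUR)): offset=11
After 5 (tell()): offset=11
After 6 (read(1)): returned 'D', offset=12
After 7 (seek(-4, END)): offset=22
After 8 (read(8)): returned 'A37D', offset=26
After 9 (read(1)): returned '', offset=26
After 10 (tell()): offset=26

Answer: PC1RU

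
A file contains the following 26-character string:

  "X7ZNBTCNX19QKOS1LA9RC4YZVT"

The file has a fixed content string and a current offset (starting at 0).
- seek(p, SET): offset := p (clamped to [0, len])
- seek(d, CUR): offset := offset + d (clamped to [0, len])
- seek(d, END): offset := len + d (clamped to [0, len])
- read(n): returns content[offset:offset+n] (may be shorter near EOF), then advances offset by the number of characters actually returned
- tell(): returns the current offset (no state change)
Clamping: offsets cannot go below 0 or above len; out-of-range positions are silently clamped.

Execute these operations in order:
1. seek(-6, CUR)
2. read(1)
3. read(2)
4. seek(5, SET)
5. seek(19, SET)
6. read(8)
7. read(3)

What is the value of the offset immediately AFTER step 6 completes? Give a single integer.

After 1 (seek(-6, CUR)): offset=0
After 2 (read(1)): returned 'X', offset=1
After 3 (read(2)): returned '7Z', offset=3
After 4 (seek(5, SET)): offset=5
After 5 (seek(19, SET)): offset=19
After 6 (read(8)): returned 'RC4YZVT', offset=26

Answer: 26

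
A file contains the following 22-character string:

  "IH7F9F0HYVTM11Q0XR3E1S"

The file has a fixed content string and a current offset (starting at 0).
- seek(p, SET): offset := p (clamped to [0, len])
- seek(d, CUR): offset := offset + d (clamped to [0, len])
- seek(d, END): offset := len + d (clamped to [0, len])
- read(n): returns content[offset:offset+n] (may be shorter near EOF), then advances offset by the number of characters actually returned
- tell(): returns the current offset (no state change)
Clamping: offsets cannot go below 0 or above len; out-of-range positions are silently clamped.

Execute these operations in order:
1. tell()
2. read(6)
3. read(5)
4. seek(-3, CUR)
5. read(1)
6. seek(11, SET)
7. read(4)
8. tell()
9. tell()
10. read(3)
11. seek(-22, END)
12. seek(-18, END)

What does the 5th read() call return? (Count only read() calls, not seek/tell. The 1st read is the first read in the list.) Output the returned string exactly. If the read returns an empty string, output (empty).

Answer: 0XR

Derivation:
After 1 (tell()): offset=0
After 2 (read(6)): returned 'IH7F9F', offset=6
After 3 (read(5)): returned '0HYVT', offset=11
After 4 (seek(-3, CUR)): offset=8
After 5 (read(1)): returned 'Y', offset=9
After 6 (seek(11, SET)): offset=11
After 7 (read(4)): returned 'M11Q', offset=15
After 8 (tell()): offset=15
After 9 (tell()): offset=15
After 10 (read(3)): returned '0XR', offset=18
After 11 (seek(-22, END)): offset=0
After 12 (seek(-18, END)): offset=4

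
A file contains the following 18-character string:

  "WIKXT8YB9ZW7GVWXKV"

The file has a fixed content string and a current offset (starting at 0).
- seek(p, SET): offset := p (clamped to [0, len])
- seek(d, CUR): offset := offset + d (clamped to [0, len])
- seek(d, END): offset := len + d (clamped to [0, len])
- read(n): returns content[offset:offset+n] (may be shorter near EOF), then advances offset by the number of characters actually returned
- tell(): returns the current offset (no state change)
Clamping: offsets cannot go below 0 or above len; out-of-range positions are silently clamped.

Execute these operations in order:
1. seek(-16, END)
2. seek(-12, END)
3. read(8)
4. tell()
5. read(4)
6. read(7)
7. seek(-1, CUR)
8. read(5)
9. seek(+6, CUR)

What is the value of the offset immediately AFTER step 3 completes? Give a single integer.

After 1 (seek(-16, END)): offset=2
After 2 (seek(-12, END)): offset=6
After 3 (read(8)): returned 'YB9ZW7GV', offset=14

Answer: 14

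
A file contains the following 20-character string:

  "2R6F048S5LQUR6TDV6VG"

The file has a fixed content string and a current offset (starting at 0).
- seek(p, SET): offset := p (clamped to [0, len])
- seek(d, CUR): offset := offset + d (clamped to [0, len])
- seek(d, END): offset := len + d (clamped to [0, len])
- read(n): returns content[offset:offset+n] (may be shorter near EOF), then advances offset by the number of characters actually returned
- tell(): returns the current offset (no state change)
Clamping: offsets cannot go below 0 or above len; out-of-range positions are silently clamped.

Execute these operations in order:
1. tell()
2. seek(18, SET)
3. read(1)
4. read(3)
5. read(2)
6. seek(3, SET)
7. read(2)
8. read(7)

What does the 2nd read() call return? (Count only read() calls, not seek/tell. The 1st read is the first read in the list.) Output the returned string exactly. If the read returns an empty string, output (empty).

After 1 (tell()): offset=0
After 2 (seek(18, SET)): offset=18
After 3 (read(1)): returned 'V', offset=19
After 4 (read(3)): returned 'G', offset=20
After 5 (read(2)): returned '', offset=20
After 6 (seek(3, SET)): offset=3
After 7 (read(2)): returned 'F0', offset=5
After 8 (read(7)): returned '48S5LQU', offset=12

Answer: G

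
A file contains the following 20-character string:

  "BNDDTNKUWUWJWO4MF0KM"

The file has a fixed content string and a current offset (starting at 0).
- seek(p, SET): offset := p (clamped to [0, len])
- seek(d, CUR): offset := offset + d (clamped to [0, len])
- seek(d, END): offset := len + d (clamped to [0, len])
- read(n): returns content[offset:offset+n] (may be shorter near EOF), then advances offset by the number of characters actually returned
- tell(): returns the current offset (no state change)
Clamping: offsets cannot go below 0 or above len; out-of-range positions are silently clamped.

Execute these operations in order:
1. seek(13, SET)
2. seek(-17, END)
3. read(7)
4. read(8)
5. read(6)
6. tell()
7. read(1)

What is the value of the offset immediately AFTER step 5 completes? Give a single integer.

After 1 (seek(13, SET)): offset=13
After 2 (seek(-17, END)): offset=3
After 3 (read(7)): returned 'DTNKUWU', offset=10
After 4 (read(8)): returned 'WJWO4MF0', offset=18
After 5 (read(6)): returned 'KM', offset=20

Answer: 20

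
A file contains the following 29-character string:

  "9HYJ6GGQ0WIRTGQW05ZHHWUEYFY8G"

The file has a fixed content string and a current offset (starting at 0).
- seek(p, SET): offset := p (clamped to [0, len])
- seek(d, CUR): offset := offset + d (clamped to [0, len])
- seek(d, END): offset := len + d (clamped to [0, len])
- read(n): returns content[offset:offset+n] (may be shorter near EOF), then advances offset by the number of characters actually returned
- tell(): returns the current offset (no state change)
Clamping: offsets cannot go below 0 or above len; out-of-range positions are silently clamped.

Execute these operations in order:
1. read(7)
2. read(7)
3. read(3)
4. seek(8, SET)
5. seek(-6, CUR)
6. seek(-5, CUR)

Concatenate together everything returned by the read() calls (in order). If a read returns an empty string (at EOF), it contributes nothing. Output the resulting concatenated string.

Answer: 9HYJ6GGQ0WIRTGQW0

Derivation:
After 1 (read(7)): returned '9HYJ6GG', offset=7
After 2 (read(7)): returned 'Q0WIRTG', offset=14
After 3 (read(3)): returned 'QW0', offset=17
After 4 (seek(8, SET)): offset=8
After 5 (seek(-6, CUR)): offset=2
After 6 (seek(-5, CUR)): offset=0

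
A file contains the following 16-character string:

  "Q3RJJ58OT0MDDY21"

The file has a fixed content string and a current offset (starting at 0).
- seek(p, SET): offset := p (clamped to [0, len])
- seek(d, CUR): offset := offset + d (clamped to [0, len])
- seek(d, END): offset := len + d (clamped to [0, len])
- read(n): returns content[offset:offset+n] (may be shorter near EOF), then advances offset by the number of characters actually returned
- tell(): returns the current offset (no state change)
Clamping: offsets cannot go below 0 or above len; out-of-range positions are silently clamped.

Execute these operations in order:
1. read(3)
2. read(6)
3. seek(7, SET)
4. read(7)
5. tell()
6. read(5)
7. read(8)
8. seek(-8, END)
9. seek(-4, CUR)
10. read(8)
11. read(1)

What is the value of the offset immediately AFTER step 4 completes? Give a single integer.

After 1 (read(3)): returned 'Q3R', offset=3
After 2 (read(6)): returned 'JJ58OT', offset=9
After 3 (seek(7, SET)): offset=7
After 4 (read(7)): returned 'OT0MDDY', offset=14

Answer: 14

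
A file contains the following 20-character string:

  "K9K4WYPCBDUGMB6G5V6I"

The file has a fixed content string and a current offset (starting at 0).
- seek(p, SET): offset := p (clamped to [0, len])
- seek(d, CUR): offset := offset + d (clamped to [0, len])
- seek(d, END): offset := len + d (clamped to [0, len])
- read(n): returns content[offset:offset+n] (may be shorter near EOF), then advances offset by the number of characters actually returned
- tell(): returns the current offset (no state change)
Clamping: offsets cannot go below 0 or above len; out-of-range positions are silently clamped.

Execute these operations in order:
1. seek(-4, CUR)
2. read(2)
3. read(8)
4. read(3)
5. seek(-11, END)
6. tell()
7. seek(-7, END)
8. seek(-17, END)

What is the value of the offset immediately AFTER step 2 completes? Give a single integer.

After 1 (seek(-4, CUR)): offset=0
After 2 (read(2)): returned 'K9', offset=2

Answer: 2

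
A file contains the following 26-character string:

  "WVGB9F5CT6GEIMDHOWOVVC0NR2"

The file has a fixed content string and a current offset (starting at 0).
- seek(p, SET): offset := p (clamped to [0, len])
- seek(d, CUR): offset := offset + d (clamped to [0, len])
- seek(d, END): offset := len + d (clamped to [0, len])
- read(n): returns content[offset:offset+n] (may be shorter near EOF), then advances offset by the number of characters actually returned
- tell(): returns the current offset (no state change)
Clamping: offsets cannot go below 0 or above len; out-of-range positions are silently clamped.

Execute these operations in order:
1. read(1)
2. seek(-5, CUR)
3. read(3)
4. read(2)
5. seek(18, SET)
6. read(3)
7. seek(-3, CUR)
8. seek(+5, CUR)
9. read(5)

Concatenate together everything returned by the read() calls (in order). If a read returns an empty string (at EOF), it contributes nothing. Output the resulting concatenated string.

After 1 (read(1)): returned 'W', offset=1
After 2 (seek(-5, CUR)): offset=0
After 3 (read(3)): returned 'WVG', offset=3
After 4 (read(2)): returned 'B9', offset=5
After 5 (seek(18, SET)): offset=18
After 6 (read(3)): returned 'OVV', offset=21
After 7 (seek(-3, CUR)): offset=18
After 8 (seek(+5, CUR)): offset=23
After 9 (read(5)): returned 'NR2', offset=26

Answer: WWVGB9OVVNR2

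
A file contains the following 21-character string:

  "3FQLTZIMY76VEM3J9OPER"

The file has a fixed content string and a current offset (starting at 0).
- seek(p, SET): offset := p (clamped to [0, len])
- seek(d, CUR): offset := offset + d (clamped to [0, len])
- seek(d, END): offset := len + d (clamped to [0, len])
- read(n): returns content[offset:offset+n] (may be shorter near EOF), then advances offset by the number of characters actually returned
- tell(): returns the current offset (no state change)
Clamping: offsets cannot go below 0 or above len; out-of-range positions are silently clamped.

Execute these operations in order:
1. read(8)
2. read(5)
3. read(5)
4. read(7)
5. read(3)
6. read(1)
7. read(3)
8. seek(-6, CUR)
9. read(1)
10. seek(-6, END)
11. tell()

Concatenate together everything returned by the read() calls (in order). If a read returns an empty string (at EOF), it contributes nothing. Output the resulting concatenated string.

Answer: 3FQLTZIMY76VEM3J9OPERJ

Derivation:
After 1 (read(8)): returned '3FQLTZIM', offset=8
After 2 (read(5)): returned 'Y76VE', offset=13
After 3 (read(5)): returned 'M3J9O', offset=18
After 4 (read(7)): returned 'PER', offset=21
After 5 (read(3)): returned '', offset=21
After 6 (read(1)): returned '', offset=21
After 7 (read(3)): returned '', offset=21
After 8 (seek(-6, CUR)): offset=15
After 9 (read(1)): returned 'J', offset=16
After 10 (seek(-6, END)): offset=15
After 11 (tell()): offset=15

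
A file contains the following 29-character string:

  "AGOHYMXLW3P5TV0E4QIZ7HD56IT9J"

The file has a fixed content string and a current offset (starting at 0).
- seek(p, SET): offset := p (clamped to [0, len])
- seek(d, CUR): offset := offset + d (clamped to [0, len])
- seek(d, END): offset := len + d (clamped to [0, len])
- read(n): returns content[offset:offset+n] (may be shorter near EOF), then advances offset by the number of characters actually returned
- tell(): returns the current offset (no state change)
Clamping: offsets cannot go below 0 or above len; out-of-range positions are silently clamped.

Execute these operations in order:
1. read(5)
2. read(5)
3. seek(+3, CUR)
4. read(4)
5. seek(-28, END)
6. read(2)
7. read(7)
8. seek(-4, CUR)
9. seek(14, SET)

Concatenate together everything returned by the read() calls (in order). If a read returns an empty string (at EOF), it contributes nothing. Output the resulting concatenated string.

After 1 (read(5)): returned 'AGOHY', offset=5
After 2 (read(5)): returned 'MXLW3', offset=10
After 3 (seek(+3, CUR)): offset=13
After 4 (read(4)): returned 'V0E4', offset=17
After 5 (seek(-28, END)): offset=1
After 6 (read(2)): returned 'GO', offset=3
After 7 (read(7)): returned 'HYMXLW3', offset=10
After 8 (seek(-4, CUR)): offset=6
After 9 (seek(14, SET)): offset=14

Answer: AGOHYMXLW3V0E4GOHYMXLW3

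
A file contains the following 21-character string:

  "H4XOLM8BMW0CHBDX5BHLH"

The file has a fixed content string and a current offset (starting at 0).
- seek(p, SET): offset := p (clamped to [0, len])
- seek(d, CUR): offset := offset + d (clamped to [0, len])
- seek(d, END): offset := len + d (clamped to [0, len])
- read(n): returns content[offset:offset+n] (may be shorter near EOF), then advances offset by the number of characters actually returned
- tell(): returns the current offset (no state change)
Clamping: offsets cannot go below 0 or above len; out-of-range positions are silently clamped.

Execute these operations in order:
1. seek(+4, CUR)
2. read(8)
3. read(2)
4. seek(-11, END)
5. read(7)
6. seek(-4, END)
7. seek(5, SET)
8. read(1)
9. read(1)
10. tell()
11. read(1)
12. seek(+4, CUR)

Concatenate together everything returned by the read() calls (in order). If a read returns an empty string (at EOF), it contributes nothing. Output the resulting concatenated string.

After 1 (seek(+4, CUR)): offset=4
After 2 (read(8)): returned 'LM8BMW0C', offset=12
After 3 (read(2)): returned 'HB', offset=14
After 4 (seek(-11, END)): offset=10
After 5 (read(7)): returned '0CHBDX5', offset=17
After 6 (seek(-4, END)): offset=17
After 7 (seek(5, SET)): offset=5
After 8 (read(1)): returned 'M', offset=6
After 9 (read(1)): returned '8', offset=7
After 10 (tell()): offset=7
After 11 (read(1)): returned 'B', offset=8
After 12 (seek(+4, CUR)): offset=12

Answer: LM8BMW0CHB0CHBDX5M8B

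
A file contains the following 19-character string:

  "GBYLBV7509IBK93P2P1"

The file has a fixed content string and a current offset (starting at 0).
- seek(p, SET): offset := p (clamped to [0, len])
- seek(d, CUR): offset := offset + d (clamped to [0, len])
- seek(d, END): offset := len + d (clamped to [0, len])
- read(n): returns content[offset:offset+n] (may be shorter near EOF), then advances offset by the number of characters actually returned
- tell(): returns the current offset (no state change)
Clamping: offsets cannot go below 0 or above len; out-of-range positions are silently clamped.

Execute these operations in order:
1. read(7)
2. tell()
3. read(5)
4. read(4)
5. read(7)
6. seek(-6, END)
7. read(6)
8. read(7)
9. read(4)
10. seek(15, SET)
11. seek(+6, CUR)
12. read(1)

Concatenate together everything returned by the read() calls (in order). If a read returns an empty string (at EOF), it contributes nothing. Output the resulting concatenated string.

Answer: GBYLBV7509IBK93P2P193P2P1

Derivation:
After 1 (read(7)): returned 'GBYLBV7', offset=7
After 2 (tell()): offset=7
After 3 (read(5)): returned '509IB', offset=12
After 4 (read(4)): returned 'K93P', offset=16
After 5 (read(7)): returned '2P1', offset=19
After 6 (seek(-6, END)): offset=13
After 7 (read(6)): returned '93P2P1', offset=19
After 8 (read(7)): returned '', offset=19
After 9 (read(4)): returned '', offset=19
After 10 (seek(15, SET)): offset=15
After 11 (seek(+6, CUR)): offset=19
After 12 (read(1)): returned '', offset=19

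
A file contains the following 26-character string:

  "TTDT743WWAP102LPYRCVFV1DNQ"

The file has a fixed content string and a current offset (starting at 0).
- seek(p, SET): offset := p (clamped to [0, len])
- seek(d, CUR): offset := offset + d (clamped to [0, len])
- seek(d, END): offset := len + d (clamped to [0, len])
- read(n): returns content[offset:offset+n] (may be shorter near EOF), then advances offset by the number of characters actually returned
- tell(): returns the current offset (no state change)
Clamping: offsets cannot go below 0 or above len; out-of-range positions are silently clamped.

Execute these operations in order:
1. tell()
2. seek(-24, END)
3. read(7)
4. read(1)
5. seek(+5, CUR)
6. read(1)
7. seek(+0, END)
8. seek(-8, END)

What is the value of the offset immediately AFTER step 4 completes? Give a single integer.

After 1 (tell()): offset=0
After 2 (seek(-24, END)): offset=2
After 3 (read(7)): returned 'DT743WW', offset=9
After 4 (read(1)): returned 'A', offset=10

Answer: 10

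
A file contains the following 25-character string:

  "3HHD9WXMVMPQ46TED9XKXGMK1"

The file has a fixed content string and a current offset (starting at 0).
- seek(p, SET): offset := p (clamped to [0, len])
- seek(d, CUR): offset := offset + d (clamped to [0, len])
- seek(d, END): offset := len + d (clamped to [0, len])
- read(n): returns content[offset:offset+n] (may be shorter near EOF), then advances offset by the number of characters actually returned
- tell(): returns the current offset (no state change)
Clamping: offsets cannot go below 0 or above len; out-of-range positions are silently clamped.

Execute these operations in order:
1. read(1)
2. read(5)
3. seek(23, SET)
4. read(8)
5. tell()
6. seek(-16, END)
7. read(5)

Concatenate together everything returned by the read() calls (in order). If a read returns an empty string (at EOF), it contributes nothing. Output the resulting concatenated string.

Answer: 3HHD9WK1MPQ46

Derivation:
After 1 (read(1)): returned '3', offset=1
After 2 (read(5)): returned 'HHD9W', offset=6
After 3 (seek(23, SET)): offset=23
After 4 (read(8)): returned 'K1', offset=25
After 5 (tell()): offset=25
After 6 (seek(-16, END)): offset=9
After 7 (read(5)): returned 'MPQ46', offset=14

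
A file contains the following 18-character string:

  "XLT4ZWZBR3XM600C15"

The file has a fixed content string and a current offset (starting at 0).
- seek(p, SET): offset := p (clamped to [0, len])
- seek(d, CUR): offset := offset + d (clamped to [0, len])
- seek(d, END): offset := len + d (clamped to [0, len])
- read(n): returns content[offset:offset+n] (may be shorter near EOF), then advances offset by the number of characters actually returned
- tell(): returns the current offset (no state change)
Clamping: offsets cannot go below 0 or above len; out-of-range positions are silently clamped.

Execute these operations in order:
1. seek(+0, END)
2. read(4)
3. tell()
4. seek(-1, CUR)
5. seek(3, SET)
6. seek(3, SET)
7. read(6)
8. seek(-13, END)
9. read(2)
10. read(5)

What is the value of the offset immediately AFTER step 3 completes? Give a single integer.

Answer: 18

Derivation:
After 1 (seek(+0, END)): offset=18
After 2 (read(4)): returned '', offset=18
After 3 (tell()): offset=18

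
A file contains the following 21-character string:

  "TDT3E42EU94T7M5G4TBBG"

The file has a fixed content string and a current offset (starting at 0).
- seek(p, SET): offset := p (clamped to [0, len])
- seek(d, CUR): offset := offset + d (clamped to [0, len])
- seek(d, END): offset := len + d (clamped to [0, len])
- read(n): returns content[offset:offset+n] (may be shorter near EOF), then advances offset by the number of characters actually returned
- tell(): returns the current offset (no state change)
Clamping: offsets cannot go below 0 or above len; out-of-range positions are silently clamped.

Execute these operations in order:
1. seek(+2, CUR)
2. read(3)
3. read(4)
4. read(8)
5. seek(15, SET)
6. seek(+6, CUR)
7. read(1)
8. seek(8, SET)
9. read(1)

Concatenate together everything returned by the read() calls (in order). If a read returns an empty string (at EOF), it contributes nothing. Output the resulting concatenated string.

After 1 (seek(+2, CUR)): offset=2
After 2 (read(3)): returned 'T3E', offset=5
After 3 (read(4)): returned '42EU', offset=9
After 4 (read(8)): returned '94T7M5G4', offset=17
After 5 (seek(15, SET)): offset=15
After 6 (seek(+6, CUR)): offset=21
After 7 (read(1)): returned '', offset=21
After 8 (seek(8, SET)): offset=8
After 9 (read(1)): returned 'U', offset=9

Answer: T3E42EU94T7M5G4U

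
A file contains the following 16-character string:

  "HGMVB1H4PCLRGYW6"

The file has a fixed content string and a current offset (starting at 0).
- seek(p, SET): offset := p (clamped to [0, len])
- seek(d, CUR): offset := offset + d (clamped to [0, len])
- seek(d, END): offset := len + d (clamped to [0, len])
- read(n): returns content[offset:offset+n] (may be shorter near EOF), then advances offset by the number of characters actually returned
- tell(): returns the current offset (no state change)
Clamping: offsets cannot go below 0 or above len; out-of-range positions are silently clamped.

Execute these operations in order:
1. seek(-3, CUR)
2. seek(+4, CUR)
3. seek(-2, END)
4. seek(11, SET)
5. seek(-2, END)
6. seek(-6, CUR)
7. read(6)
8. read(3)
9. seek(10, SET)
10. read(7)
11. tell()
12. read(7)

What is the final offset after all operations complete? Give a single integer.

Answer: 16

Derivation:
After 1 (seek(-3, CUR)): offset=0
After 2 (seek(+4, CUR)): offset=4
After 3 (seek(-2, END)): offset=14
After 4 (seek(11, SET)): offset=11
After 5 (seek(-2, END)): offset=14
After 6 (seek(-6, CUR)): offset=8
After 7 (read(6)): returned 'PCLRGY', offset=14
After 8 (read(3)): returned 'W6', offset=16
After 9 (seek(10, SET)): offset=10
After 10 (read(7)): returned 'LRGYW6', offset=16
After 11 (tell()): offset=16
After 12 (read(7)): returned '', offset=16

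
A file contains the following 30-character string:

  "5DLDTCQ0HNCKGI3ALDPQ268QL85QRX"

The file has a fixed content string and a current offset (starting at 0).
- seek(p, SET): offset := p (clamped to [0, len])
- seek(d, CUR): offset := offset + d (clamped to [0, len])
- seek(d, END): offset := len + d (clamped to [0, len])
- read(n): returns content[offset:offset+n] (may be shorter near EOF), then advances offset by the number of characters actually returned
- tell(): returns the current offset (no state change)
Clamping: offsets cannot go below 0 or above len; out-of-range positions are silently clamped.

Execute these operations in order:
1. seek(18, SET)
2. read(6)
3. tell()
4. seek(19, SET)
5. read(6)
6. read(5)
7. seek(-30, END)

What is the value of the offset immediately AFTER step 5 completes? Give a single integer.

Answer: 25

Derivation:
After 1 (seek(18, SET)): offset=18
After 2 (read(6)): returned 'PQ268Q', offset=24
After 3 (tell()): offset=24
After 4 (seek(19, SET)): offset=19
After 5 (read(6)): returned 'Q268QL', offset=25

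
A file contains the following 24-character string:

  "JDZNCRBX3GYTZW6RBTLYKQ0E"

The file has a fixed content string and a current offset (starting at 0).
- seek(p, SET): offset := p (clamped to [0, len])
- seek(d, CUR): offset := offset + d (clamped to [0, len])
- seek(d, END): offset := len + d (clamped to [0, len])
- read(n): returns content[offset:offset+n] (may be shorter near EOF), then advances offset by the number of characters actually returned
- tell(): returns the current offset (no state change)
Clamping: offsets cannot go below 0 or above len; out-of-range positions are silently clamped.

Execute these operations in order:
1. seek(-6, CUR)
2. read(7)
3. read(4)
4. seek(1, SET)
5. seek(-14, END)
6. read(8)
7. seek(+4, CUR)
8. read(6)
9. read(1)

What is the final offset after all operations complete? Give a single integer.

Answer: 24

Derivation:
After 1 (seek(-6, CUR)): offset=0
After 2 (read(7)): returned 'JDZNCRB', offset=7
After 3 (read(4)): returned 'X3GY', offset=11
After 4 (seek(1, SET)): offset=1
After 5 (seek(-14, END)): offset=10
After 6 (read(8)): returned 'YTZW6RBT', offset=18
After 7 (seek(+4, CUR)): offset=22
After 8 (read(6)): returned '0E', offset=24
After 9 (read(1)): returned '', offset=24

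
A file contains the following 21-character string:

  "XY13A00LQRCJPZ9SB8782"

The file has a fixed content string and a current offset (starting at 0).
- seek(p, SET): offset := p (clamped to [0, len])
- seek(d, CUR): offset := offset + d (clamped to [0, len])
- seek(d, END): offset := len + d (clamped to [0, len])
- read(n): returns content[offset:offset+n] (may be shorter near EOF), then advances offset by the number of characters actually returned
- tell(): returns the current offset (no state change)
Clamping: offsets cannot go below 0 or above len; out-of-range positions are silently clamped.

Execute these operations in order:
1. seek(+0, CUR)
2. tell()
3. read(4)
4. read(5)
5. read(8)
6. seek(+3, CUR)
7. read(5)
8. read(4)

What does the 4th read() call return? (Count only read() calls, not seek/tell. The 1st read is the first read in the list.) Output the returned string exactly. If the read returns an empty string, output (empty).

Answer: 2

Derivation:
After 1 (seek(+0, CUR)): offset=0
After 2 (tell()): offset=0
After 3 (read(4)): returned 'XY13', offset=4
After 4 (read(5)): returned 'A00LQ', offset=9
After 5 (read(8)): returned 'RCJPZ9SB', offset=17
After 6 (seek(+3, CUR)): offset=20
After 7 (read(5)): returned '2', offset=21
After 8 (read(4)): returned '', offset=21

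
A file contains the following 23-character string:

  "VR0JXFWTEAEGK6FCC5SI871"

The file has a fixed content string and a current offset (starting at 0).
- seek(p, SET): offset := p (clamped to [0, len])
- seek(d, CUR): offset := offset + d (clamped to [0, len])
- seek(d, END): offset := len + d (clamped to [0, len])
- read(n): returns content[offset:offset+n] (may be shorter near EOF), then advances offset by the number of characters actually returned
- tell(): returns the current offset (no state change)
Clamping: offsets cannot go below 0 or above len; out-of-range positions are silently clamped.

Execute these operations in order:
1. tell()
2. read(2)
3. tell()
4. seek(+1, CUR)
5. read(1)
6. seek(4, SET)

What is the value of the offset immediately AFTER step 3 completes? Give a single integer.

After 1 (tell()): offset=0
After 2 (read(2)): returned 'VR', offset=2
After 3 (tell()): offset=2

Answer: 2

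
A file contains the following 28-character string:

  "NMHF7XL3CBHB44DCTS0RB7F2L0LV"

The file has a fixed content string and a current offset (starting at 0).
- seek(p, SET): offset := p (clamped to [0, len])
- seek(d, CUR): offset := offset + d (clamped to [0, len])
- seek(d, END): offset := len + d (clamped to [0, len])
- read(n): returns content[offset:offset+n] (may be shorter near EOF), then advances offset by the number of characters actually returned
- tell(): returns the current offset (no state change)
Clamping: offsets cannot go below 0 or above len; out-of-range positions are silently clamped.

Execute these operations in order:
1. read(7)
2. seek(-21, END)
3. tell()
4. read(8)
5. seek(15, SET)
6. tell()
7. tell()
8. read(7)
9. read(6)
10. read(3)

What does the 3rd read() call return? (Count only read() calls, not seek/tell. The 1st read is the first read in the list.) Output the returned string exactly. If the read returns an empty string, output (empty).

After 1 (read(7)): returned 'NMHF7XL', offset=7
After 2 (seek(-21, END)): offset=7
After 3 (tell()): offset=7
After 4 (read(8)): returned '3CBHB44D', offset=15
After 5 (seek(15, SET)): offset=15
After 6 (tell()): offset=15
After 7 (tell()): offset=15
After 8 (read(7)): returned 'CTS0RB7', offset=22
After 9 (read(6)): returned 'F2L0LV', offset=28
After 10 (read(3)): returned '', offset=28

Answer: CTS0RB7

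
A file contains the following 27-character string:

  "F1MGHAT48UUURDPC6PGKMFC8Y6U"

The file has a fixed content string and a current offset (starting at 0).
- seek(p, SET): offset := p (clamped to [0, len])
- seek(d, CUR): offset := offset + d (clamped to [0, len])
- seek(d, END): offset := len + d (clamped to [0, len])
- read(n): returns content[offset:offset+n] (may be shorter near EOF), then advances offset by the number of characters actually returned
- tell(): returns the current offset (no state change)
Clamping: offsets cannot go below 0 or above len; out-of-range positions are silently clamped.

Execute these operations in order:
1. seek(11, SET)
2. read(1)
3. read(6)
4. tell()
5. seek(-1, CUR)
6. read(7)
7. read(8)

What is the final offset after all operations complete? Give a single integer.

After 1 (seek(11, SET)): offset=11
After 2 (read(1)): returned 'U', offset=12
After 3 (read(6)): returned 'RDPC6P', offset=18
After 4 (tell()): offset=18
After 5 (seek(-1, CUR)): offset=17
After 6 (read(7)): returned 'PGKMFC8', offset=24
After 7 (read(8)): returned 'Y6U', offset=27

Answer: 27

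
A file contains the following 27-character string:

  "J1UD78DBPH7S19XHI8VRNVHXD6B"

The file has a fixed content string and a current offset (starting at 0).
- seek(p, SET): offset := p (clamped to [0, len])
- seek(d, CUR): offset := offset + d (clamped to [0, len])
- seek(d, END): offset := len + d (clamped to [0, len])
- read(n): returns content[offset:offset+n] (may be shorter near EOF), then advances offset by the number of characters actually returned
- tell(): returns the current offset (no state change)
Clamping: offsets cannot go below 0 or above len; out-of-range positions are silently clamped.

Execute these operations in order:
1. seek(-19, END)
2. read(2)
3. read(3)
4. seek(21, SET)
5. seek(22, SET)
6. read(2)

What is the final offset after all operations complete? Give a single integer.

After 1 (seek(-19, END)): offset=8
After 2 (read(2)): returned 'PH', offset=10
After 3 (read(3)): returned '7S1', offset=13
After 4 (seek(21, SET)): offset=21
After 5 (seek(22, SET)): offset=22
After 6 (read(2)): returned 'HX', offset=24

Answer: 24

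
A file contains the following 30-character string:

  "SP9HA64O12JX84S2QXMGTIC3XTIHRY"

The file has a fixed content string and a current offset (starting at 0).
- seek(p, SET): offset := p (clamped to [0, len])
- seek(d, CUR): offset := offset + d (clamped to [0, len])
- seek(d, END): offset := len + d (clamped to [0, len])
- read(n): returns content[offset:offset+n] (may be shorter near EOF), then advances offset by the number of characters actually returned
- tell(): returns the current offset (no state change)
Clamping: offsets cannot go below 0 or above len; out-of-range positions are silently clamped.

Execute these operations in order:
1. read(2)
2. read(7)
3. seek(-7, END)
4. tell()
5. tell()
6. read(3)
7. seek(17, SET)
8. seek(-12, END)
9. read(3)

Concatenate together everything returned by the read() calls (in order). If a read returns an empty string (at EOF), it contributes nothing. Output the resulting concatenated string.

Answer: SP9HA64O13XTMGT

Derivation:
After 1 (read(2)): returned 'SP', offset=2
After 2 (read(7)): returned '9HA64O1', offset=9
After 3 (seek(-7, END)): offset=23
After 4 (tell()): offset=23
After 5 (tell()): offset=23
After 6 (read(3)): returned '3XT', offset=26
After 7 (seek(17, SET)): offset=17
After 8 (seek(-12, END)): offset=18
After 9 (read(3)): returned 'MGT', offset=21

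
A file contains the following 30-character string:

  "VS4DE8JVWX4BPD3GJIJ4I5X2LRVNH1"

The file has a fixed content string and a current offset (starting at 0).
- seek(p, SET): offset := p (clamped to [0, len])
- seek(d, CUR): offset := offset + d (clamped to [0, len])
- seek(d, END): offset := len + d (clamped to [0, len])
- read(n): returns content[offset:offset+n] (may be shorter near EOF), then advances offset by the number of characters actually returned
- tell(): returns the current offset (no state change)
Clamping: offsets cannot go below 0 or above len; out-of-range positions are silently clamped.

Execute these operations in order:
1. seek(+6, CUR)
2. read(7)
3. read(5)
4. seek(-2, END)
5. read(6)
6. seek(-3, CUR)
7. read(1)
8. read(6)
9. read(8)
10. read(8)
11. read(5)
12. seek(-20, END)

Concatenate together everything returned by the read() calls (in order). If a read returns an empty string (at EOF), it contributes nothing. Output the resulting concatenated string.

After 1 (seek(+6, CUR)): offset=6
After 2 (read(7)): returned 'JVWX4BP', offset=13
After 3 (read(5)): returned 'D3GJI', offset=18
After 4 (seek(-2, END)): offset=28
After 5 (read(6)): returned 'H1', offset=30
After 6 (seek(-3, CUR)): offset=27
After 7 (read(1)): returned 'N', offset=28
After 8 (read(6)): returned 'H1', offset=30
After 9 (read(8)): returned '', offset=30
After 10 (read(8)): returned '', offset=30
After 11 (read(5)): returned '', offset=30
After 12 (seek(-20, END)): offset=10

Answer: JVWX4BPD3GJIH1NH1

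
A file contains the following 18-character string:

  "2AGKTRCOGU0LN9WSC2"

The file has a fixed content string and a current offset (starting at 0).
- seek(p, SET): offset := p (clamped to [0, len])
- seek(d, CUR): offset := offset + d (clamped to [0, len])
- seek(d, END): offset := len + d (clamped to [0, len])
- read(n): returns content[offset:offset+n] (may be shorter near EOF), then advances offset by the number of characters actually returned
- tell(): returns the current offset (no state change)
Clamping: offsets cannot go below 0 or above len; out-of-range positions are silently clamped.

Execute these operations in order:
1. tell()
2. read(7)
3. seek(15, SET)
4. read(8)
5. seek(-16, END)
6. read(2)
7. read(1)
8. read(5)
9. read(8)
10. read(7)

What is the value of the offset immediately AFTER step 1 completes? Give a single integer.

Answer: 0

Derivation:
After 1 (tell()): offset=0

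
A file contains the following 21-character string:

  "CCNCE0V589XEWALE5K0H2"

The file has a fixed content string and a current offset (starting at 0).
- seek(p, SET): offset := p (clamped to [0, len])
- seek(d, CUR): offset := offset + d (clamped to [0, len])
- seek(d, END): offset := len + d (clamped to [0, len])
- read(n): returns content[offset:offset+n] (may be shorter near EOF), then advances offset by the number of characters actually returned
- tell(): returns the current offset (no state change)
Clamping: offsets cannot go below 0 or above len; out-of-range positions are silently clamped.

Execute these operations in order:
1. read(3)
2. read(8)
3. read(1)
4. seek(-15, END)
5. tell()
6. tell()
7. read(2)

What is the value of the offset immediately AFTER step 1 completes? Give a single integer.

After 1 (read(3)): returned 'CCN', offset=3

Answer: 3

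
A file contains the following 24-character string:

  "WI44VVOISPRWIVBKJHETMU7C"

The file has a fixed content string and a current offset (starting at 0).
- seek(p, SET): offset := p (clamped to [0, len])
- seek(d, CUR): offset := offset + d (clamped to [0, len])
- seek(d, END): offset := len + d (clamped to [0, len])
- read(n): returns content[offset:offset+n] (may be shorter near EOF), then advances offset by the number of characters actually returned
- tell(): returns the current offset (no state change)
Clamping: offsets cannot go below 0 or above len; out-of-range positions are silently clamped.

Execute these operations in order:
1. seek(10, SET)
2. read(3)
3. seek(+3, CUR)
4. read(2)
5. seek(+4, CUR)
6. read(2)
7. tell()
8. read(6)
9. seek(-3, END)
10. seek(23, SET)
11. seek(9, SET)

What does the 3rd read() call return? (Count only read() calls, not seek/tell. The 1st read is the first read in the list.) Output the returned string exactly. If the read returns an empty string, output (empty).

After 1 (seek(10, SET)): offset=10
After 2 (read(3)): returned 'RWI', offset=13
After 3 (seek(+3, CUR)): offset=16
After 4 (read(2)): returned 'JH', offset=18
After 5 (seek(+4, CUR)): offset=22
After 6 (read(2)): returned '7C', offset=24
After 7 (tell()): offset=24
After 8 (read(6)): returned '', offset=24
After 9 (seek(-3, END)): offset=21
After 10 (seek(23, SET)): offset=23
After 11 (seek(9, SET)): offset=9

Answer: 7C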